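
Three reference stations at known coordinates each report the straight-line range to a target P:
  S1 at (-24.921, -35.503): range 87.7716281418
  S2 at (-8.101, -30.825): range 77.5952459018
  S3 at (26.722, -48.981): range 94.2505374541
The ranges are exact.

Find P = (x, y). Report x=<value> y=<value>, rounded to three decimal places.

x=12.021 y=44.116

eq1: (x + 24.921)² + (y + 35.503)² = 87.7716281418²
eq2: (x + 8.101)² + (y + 30.825)² = 77.5952459018²
eq3: (x − 26.722)² + (y + 48.981)² = 94.2505374541²
eq2−eq3, eq2−eq1 (x²,y² cancel):
  69.646·x − 36.312·y = -764.744805
  -33.640·x − 9.356·y = -817.124096
det = 69.646·-9.356 − -36.312·-33.640 = -1873.143656
x = (-764.744805·-9.356 − -36.312·-817.124096) / -1873.143656 = 12.020679
y = (69.646·-817.124096 − -764.744805·-33.640) / -1873.143656 = 44.115912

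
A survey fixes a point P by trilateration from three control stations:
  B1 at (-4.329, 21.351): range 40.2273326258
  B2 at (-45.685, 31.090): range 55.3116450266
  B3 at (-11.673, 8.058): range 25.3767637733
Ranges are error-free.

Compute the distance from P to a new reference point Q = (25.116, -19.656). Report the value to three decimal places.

42.892

eq1: (x + 4.329)² + (y − 21.351)² = 40.2273326258²
eq2: (x + 45.685)² + (y − 31.090)² = 55.3116450266²
eq3: (x + 11.673)² + (y − 8.058)² = 25.3767637733²
eq3−eq1, eq3−eq2 (x²,y² cancel):
  14.688·x + 26.586·y = -700.843002
  -68.024·x + 46.064·y = 437.119096
det = 14.688·46.064 − 26.586·-68.024 = 2485.074096
x = (-700.843002·46.064 − 26.586·437.119096) / 2485.074096 = -17.667433
y = (14.688·437.119096 − -700.843002·-68.024) / 2485.074096 = -16.600607
|P − Q| = √((-17.667433 − 25.116)² + (-16.600607 − -19.656)²) = 42.892395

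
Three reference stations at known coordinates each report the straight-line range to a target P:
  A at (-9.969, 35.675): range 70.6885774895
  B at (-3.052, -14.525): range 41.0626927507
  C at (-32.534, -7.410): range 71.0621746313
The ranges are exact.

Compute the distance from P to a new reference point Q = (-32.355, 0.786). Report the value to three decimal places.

eq1: (x + 9.969)² + (y − 35.675)² = 70.6885774895²
eq2: (x + 3.052)² + (y + 14.525)² = 41.0626927507²
eq3: (x + 32.534)² + (y + 7.410)² = 71.0621746313²
eq3−eq1, eq3−eq2 (x²,y² cancel):
  45.130·x + 86.170·y = 311.675006
  58.964·x − 14.230·y = 2470.609000
det = 45.130·-14.230 − 86.170·58.964 = -5723.127780
x = (311.675006·-14.230 − 86.170·2470.609000) / -5723.127780 = 37.973556
y = (45.130·2470.609000 − 311.675006·58.964) / -5723.127780 = -16.270994
|P − Q| = √((37.973556 − -32.355)² + (-16.270994 − 0.786)²) = 72.367443

72.367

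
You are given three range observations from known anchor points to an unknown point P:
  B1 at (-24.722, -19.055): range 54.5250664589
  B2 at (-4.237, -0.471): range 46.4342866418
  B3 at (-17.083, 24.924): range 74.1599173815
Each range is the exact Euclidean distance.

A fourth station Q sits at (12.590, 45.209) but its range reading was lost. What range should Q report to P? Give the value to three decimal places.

eq1: (x + 24.722)² + (y + 19.055)² = 54.5250664589²
eq2: (x + 4.237)² + (y + 0.471)² = 46.4342866418²
eq3: (x + 17.083)² + (y − 24.924)² = 74.1599173815²
eq3−eq1, eq3−eq2 (x²,y² cancel):
  -15.278·x − 87.958·y = 2587.946118
  25.692·x − 50.790·y = 2448.689715
det = -15.278·-50.790 − -87.958·25.692 = 3035.786556
x = (2587.946118·-50.790 − -87.958·2448.689715) / 3035.786556 = 27.650187
y = (-15.278·2448.689715 − 2587.946118·25.692) / 3035.786556 = -34.225263
|P − Q| = √((27.650187 − 12.590)² + (-34.225263 − 45.209)²) = 80.849313

80.849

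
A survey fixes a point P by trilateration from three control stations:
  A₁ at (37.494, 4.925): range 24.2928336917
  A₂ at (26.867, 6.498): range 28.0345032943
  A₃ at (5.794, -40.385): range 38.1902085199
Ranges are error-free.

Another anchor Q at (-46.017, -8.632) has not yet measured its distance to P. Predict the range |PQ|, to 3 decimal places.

eq1: (x − 37.494)² + (y − 4.925)² = 24.2928336917²
eq2: (x − 26.867)² + (y − 6.498)² = 28.0345032943²
eq3: (x − 5.794)² + (y + 40.385)² = 38.1902085199²
eq1−eq2, eq1−eq3 (x²,y² cancel):
  -21.254·x + 3.146·y = -861.787574
  -63.400·x − 90.620·y = -633.887258
det = -21.254·-90.620 − 3.146·-63.400 = 2125.493880
x = (-861.787574·-90.620 − 3.146·-633.887258) / 2125.493880 = 37.680372
y = (-21.254·-633.887258 − -861.787574·-63.400) / 2125.493880 = -19.367119
|P − Q| = √((37.680372 − -46.017)² + (-19.367119 − -8.632)²) = 84.383012

84.383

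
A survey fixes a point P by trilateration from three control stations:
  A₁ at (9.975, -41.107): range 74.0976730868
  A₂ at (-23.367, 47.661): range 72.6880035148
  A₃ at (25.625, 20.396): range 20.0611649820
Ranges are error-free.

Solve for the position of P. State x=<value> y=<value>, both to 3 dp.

eq1: (x − 9.975)² + (y + 41.107)² = 74.0976730868²
eq2: (x + 23.367)² + (y − 47.661)² = 72.6880035148²
eq3: (x − 25.625)² + (y − 20.396)² = 20.0611649820²
eq1−eq2, eq1−eq3 (x²,y² cancel):
  -66.684·x + 177.536·y = 1235.220838
  31.300·x + 123.006·y = 4371.366183
det = -66.684·123.006 − 177.536·31.300 = -13759.408904
x = (1235.220838·123.006 − 177.536·4371.366183) / -13759.408904 = 45.360618
y = (-66.684·4371.366183 − 1235.220838·31.300) / -13759.408904 = 23.995405

x=45.361 y=23.995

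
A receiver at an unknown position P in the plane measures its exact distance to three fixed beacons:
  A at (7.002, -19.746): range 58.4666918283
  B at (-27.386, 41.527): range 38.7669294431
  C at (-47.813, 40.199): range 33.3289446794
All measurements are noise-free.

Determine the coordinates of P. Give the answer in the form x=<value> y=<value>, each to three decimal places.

x=-44.994 y=6.990

eq1: (x − 7.002)² + (y + 19.746)² = 58.4666918283²
eq2: (x + 27.386)² + (y − 41.527)² = 38.7669294431²
eq3: (x + 47.813)² + (y − 40.199)² = 33.3289446794²
eq3−eq2, eq3−eq1 (x²,y² cancel):
  40.854·x + 2.656·y = -1819.614110
  109.630·x − 119.890·y = -5770.645550
det = 40.854·-119.890 − 2.656·109.630 = -5189.163340
x = (-1819.614110·-119.890 − 2.656·-5770.645550) / -5189.163340 = -44.993837
y = (40.854·-5770.645550 − -1819.614110·109.630) / -5189.163340 = 6.989500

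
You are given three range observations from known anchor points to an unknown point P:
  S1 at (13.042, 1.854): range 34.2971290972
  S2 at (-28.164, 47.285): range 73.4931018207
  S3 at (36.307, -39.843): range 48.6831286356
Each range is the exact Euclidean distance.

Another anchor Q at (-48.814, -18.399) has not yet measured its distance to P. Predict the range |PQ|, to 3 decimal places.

eq1: (x − 13.042)² + (y − 1.854)² = 34.2971290972²
eq2: (x + 28.164)² + (y − 47.285)² = 73.4931018207²
eq3: (x − 36.307)² + (y + 39.843)² = 48.6831286356²
eq2−eq3, eq2−eq1 (x²,y² cancel):
  128.942·x − 174.256·y = 2907.769778
  82.412·x − 90.862·y = 1369.391910
det = 128.942·-90.862 − -174.256·82.412 = 2644.857468
x = (2907.769778·-90.862 − -174.256·1369.391910) / 2644.857468 = -9.671985
y = (128.942·1369.391910 − 2907.769778·82.412) / 2644.857468 = -23.843626
|P − Q| = √((-9.671985 − -48.814)² + (-23.843626 − -18.399)²) = 39.518873

39.519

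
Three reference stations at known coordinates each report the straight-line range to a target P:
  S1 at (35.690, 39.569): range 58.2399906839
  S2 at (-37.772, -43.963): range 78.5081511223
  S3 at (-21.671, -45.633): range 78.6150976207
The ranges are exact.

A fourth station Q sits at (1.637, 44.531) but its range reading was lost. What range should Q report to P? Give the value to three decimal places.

26.467

eq1: (x − 35.690)² + (y − 39.569)² = 58.2399906839²
eq2: (x + 37.772)² + (y + 43.963)² = 78.5081511223²
eq3: (x + 21.671)² + (y + 45.633)² = 78.6150976207²
eq2−eq3, eq2−eq1 (x²,y² cancel):
  32.202·x − 3.340·y = -824.270204
  146.924·x + 167.064·y = 2251.645786
det = 32.202·167.064 − -3.340·146.924 = 5870.521088
x = (-824.270204·167.064 − -3.340·2251.645786) / 5870.521088 = -22.176120
y = (32.202·2251.645786 − -824.270204·146.924) / 5870.521088 = 32.980475
|P − Q| = √((-22.176120 − 1.637)² + (32.980475 − 44.531)²) = 26.466570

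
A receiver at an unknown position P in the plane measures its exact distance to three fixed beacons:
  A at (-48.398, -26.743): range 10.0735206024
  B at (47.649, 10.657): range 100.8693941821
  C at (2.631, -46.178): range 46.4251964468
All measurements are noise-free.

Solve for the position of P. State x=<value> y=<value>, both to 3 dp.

x=-42.385 y=-34.825

eq1: (x + 48.398)² + (y + 26.743)² = 10.0735206024²
eq2: (x − 47.649)² + (y − 10.657)² = 100.8693941821²
eq3: (x − 2.631)² + (y + 46.178)² = 46.4251964468²
eq3−eq1, eq3−eq2 (x²,y² cancel):
  -102.058·x + 38.870·y = 2972.047656
  90.036·x + 113.670·y = -7774.666813
det = -102.058·113.670 − 38.870·90.036 = -15100.632180
x = (2972.047656·113.670 − 38.870·-7774.666813) / -15100.632180 = -42.384580
y = (-102.058·-7774.666813 − 2972.047656·90.036) / -15100.632180 = -34.824745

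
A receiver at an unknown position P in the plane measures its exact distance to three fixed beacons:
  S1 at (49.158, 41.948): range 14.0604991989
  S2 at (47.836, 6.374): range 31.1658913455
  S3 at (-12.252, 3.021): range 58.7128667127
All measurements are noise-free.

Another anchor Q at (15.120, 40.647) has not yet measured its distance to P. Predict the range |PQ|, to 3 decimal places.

eq1: (x − 49.158)² + (y − 41.948)² = 14.0604991989²
eq2: (x − 47.836)² + (y − 6.374)² = 31.1658913455²
eq3: (x + 12.252)² + (y − 3.021)² = 58.7128667127²
eq3−eq2, eq3−eq1 (x²,y² cancel):
  120.176·x + 6.706·y = 4645.560761
  122.820·x + 77.854·y = 7266.408803
det = 120.176·77.854 − 6.706·122.820 = 8532.551384
x = (4645.560761·77.854 − 6.706·7266.408803) / 8532.551384 = 36.676832
y = (120.176·7266.408803 − 4645.560761·122.820) / 8532.551384 = 35.473583
|P − Q| = √((36.676832 − 15.120)² + (35.473583 − 40.647)²) = 22.168925

22.169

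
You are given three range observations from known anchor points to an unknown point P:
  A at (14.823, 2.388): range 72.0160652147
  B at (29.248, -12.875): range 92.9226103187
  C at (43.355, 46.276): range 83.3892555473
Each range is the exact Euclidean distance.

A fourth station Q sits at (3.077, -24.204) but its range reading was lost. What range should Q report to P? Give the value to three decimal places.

eq1: (x − 14.823)² + (y − 2.388)² = 72.0160652147²
eq2: (x − 29.248)² + (y + 12.875)² = 92.9226103187²
eq3: (x − 43.355)² + (y − 46.276)² = 83.3892555473²
eq3−eq2, eq3−eq1 (x²,y² cancel):
  -28.214·x − 118.302·y = -4680.756640
  -57.064·x − 87.776·y = -2028.246036
det = -28.214·-87.776 − -118.302·-57.064 = -4274.273264
x = (-4680.756640·-87.776 − -118.302·-2028.246036) / -4274.273264 = -39.986337
y = (-28.214·-2028.246036 − -4680.756640·-57.064) / -4274.273264 = 49.102561
|P − Q| = √((-39.986337 − 3.077)² + (49.102561 − -24.204)²) = 85.019427

85.019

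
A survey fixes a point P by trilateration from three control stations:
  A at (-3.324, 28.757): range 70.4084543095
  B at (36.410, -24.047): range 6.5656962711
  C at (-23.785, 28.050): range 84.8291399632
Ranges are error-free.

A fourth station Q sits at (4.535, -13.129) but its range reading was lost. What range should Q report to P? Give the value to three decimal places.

eq1: (x + 3.324)² + (y − 28.757)² = 70.4084543095²
eq2: (x − 36.410)² + (y + 24.047)² = 6.5656962711²
eq3: (x + 23.785)² + (y − 28.050)² = 84.8291399632²
eq1−eq2, eq1−eq3 (x²,y² cancel):
  79.468·x − 105.608·y = 5980.174355
  -40.922·x − 1.414·y = -1724.117849
det = 79.468·-1.414 − -105.608·-40.922 = -4434.058328
x = (5980.174355·-1.414 − -105.608·-1724.117849) / -4434.058328 = 42.971154
y = (79.468·-1724.117849 − 5980.174355·-40.922) / -4434.058328 = -24.291177
|P − Q| = √((42.971154 − 4.535)² + (-24.291177 − -13.129)²) = 40.024145

40.024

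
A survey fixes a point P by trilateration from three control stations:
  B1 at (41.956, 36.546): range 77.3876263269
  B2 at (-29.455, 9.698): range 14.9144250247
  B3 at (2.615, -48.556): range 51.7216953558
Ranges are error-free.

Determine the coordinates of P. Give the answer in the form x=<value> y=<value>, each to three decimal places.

eq1: (x − 41.956)² + (y − 36.546)² = 77.3876263269²
eq2: (x + 29.455)² + (y − 9.698)² = 14.9144250247²
eq3: (x − 2.615)² + (y + 48.556)² = 51.7216953558²
eq1−eq2, eq1−eq3 (x²,y² cancel):
  -142.822·x − 53.696·y = 3632.136812
  -78.682·x − 170.204·y = 2582.318247
det = -142.822·-170.204 − -53.696·-78.682 = 20083.967016
x = (3632.136812·-170.204 − -53.696·2582.318247) / 20083.967016 = -23.876959
y = (-142.822·2582.318247 − 3632.136812·-78.682) / 20083.967016 = -4.134047

x=-23.877 y=-4.134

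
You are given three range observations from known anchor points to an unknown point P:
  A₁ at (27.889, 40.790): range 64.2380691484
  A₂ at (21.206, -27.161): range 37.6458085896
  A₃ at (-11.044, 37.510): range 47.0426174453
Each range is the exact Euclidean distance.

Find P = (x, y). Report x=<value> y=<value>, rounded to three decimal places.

eq1: (x − 27.889)² + (y − 40.790)² = 64.2380691484²
eq2: (x − 21.206)² + (y + 27.161)² = 37.6458085896²
eq3: (x + 11.044)² + (y − 37.510)² = 47.0426174453²
eq2−eq3, eq2−eq1 (x²,y² cancel):
  -64.500·x + 129.342·y = -454.245273
  13.366·x + 135.902·y = -1455.116560
det = -64.500·135.902 − 129.342·13.366 = -10494.464172
x = (-454.245273·135.902 − 129.342·-1455.116560) / -10494.464172 = -12.051577
y = (-64.500·-1455.116560 − -454.245273·13.366) / -10494.464172 = -9.521826

x=-12.052 y=-9.522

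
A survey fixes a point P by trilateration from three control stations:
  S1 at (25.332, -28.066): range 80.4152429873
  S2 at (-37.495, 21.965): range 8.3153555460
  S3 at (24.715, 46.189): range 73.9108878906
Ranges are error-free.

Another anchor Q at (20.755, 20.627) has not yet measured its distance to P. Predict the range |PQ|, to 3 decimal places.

63.396

eq1: (x − 25.332)² + (y + 28.066)² = 80.4152429873²
eq2: (x + 37.495)² + (y − 21.965)² = 8.3153555460²
eq3: (x − 24.715)² + (y − 46.189)² = 73.9108878906²
eq2−eq3, eq2−eq1 (x²,y² cancel):
  124.420·x + 48.448·y = -4537.755515
  125.654·x − 100.062·y = -6856.391837
det = 124.420·-100.062 − 48.448·125.654 = -18537.399032
x = (-4537.755515·-100.062 − 48.448·-6856.391837) / -18537.399032 = -42.413467
y = (124.420·-6856.391837 − -4537.755515·125.654) / -18537.399032 = 15.260239
|P − Q| = √((-42.413467 − 20.755)² + (15.260239 − 20.627)²) = 63.396036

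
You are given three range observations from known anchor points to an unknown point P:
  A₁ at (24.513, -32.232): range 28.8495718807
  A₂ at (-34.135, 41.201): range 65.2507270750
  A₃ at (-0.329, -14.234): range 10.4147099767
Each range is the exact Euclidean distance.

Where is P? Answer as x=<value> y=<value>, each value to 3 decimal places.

eq1: (x − 24.513)² + (y + 32.232)² = 28.8495718807²
eq2: (x + 34.135)² + (y − 41.201)² = 65.2507270750²
eq3: (x + 0.329)² + (y + 14.234)² = 10.4147099767²
eq3−eq1, eq3−eq2 (x²,y² cancel):
  49.684·x − 35.996·y = 713.242382
  -67.612·x + 110.870·y = -1489.185571
det = 49.684·110.870 − -35.996·-67.612 = 3074.703528
x = (713.242382·110.870 − -35.996·-1489.185571) / 3074.703528 = 8.284525
y = (49.684·-1489.185571 − 713.242382·-67.612) / 3074.703528 = -8.379654

x=8.285 y=-8.380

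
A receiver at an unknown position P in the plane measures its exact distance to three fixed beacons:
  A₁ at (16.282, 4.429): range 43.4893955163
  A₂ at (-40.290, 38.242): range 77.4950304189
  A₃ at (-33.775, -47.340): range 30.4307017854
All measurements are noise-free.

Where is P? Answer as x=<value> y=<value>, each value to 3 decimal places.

eq1: (x − 16.282)² + (y − 4.429)² = 43.4893955163²
eq2: (x + 40.290)² + (y − 38.242)² = 77.4950304189²
eq3: (x + 33.775)² + (y + 47.340)² = 30.4307017854²
eq2−eq3, eq2−eq1 (x²,y² cancel):
  13.030·x − 171.164·y = 5375.543689
  113.144·x − 67.626·y = 1313.137118
det = 13.030·-67.626 − -171.164·113.144 = 18485.012836
x = (5375.543689·-67.626 − -171.164·1313.137118) / 18485.012836 = -7.506877
y = (13.030·1313.137118 − 5375.543689·113.144) / 18485.012836 = -31.977275

x=-7.507 y=-31.977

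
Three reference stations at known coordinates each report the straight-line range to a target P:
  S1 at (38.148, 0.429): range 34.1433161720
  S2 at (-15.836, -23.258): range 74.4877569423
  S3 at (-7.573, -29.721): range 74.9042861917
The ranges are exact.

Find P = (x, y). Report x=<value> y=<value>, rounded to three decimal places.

x=31.829 y=33.982

eq1: (x − 38.148)² + (y − 0.429)² = 34.1433161720²
eq2: (x + 15.836)² + (y + 23.258)² = 74.4877569423²
eq3: (x + 7.573)² + (y + 29.721)² = 74.9042861917²
eq2−eq3, eq2−eq1 (x²,y² cancel):
  16.526·x − 12.926·y = 86.748554
  107.968·x + 47.374·y = 5046.400380
det = 16.526·47.374 − -12.926·107.968 = 2178.497092
x = (86.748554·47.374 − -12.926·5046.400380) / 2178.497092 = 31.829006
y = (16.526·5046.400380 − 86.748554·107.968) / 2178.497092 = 33.982485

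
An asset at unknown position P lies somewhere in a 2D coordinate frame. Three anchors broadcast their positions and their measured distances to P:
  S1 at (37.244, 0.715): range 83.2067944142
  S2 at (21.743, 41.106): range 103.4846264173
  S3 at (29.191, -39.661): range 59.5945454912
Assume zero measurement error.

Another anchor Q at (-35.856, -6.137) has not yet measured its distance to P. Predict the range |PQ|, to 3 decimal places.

42.980

eq1: (x − 37.244)² + (y − 0.715)² = 83.2067944142²
eq2: (x − 21.743)² + (y − 41.106)² = 103.4846264173²
eq3: (x − 29.191)² + (y + 39.661)² = 59.5945454912²
eq1−eq3, eq1−eq2 (x²,y² cancel):
  -16.106·x − 80.752·y = 4409.343425
  -31.002·x + 80.782·y = -3010.862744
det = -16.106·80.782 − -80.752·-31.002 = -3804.548396
x = (4409.343425·80.782 − -80.752·-3010.862744) / -3804.548396 = -29.717691
y = (-16.106·-3010.862744 − 4409.343425·-31.002) / -3804.548396 = -48.676321
|P − Q| = √((-29.717691 − -35.856)² + (-48.676321 − -6.137)²) = 42.979910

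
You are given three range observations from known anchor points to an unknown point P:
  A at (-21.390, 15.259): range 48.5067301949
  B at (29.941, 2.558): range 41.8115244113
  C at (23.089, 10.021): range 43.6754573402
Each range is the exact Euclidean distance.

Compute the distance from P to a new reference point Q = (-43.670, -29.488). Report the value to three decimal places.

eq1: (x + 21.390)² + (y − 15.259)² = 48.5067301949²
eq2: (x − 29.941)² + (y − 2.558)² = 41.8115244113²
eq3: (x − 23.089)² + (y − 10.021)² = 43.6754573402²
eq1−eq3, eq1−eq2 (x²,y² cancel):
  88.958·x − 10.476·y = 388.510481
  102.662·x − 25.402·y = 817.336965
det = 88.958·-25.402 − -10.476·102.662 = -1184.224004
x = (388.510481·-25.402 − -10.476·817.336965) / -1184.224004 = 1.103272
y = (88.958·817.336965 − 388.510481·102.662) / -1184.224004 = -27.717221
|P − Q| = √((1.103272 − -43.670)² + (-27.717221 − -29.488)²) = 44.808275

44.808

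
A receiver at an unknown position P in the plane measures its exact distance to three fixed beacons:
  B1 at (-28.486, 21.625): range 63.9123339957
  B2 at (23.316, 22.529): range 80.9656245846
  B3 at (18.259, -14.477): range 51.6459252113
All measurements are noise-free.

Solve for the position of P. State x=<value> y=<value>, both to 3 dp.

x=-25.310 y=-42.208

eq1: (x + 28.486)² + (y − 21.625)² = 63.9123339957²
eq2: (x − 23.316)² + (y − 22.529)² = 80.9656245846²
eq3: (x − 18.259)² + (y + 14.477)² = 51.6459252113²
eq1−eq2, eq1−eq3 (x²,y² cancel):
  103.604·x + 1.808·y = -2698.547052
  93.490·x − 72.204·y = 681.366635
det = 103.604·-72.204 − 1.808·93.490 = -7649.653136
x = (-2698.547052·-72.204 − 1.808·681.366635) / -7649.653136 = -25.310165
y = (103.604·681.366635 − -2698.547052·93.490) / -7649.653136 = -42.208381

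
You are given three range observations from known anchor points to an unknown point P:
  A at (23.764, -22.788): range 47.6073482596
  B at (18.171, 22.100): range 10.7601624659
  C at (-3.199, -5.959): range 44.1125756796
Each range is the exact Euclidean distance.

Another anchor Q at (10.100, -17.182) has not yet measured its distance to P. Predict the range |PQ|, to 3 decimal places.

eq1: (x − 23.764)² + (y + 22.788)² = 47.6073482596²
eq2: (x − 18.171)² + (y − 22.100)² = 10.7601624659²
eq3: (x + 3.199)² + (y + 5.959)² = 44.1125756796²
eq2−eq1, eq2−eq3 (x²,y² cancel):
  11.186·x − 89.776·y = -1885.253113
  -42.740·x − 56.118·y = -2602.990196
det = 11.186·-56.118 − -89.776·-42.740 = -4464.762188
x = (-1885.253113·-56.118 − -89.776·-2602.990196) / -4464.762188 = 28.644171
y = (11.186·-2602.990196 − -1885.253113·-42.740) / -4464.762188 = 24.568557
|P − Q| = √((28.644171 − 10.100)² + (24.568557 − -17.182)²) = 45.683644

45.684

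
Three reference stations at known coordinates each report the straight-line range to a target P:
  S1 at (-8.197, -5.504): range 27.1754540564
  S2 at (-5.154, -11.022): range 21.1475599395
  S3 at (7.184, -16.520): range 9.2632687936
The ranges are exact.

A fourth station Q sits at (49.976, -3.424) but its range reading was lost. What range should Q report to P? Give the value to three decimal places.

44.963

eq1: (x + 8.197)² + (y + 5.504)² = 27.1754540564²
eq2: (x + 5.154)² + (y + 11.022)² = 21.1475599395²
eq3: (x − 7.184)² + (y + 16.520)² = 9.2632687936²
eq3−eq1, eq3−eq2 (x²,y² cancel):
  -30.762·x + 22.032·y = -879.732585
  -24.676·x + 10.996·y = -537.883199
det = -30.762·10.996 − 22.032·-24.676 = 205.402680
x = (-879.732585·10.996 − 22.032·-537.883199) / 205.402680 = 10.599195
y = (-30.762·-537.883199 − -879.732585·-24.676) / 205.402680 = -25.130725
|P − Q| = √((10.599195 − 49.976)² + (-25.130725 − -3.424)²) = 44.963482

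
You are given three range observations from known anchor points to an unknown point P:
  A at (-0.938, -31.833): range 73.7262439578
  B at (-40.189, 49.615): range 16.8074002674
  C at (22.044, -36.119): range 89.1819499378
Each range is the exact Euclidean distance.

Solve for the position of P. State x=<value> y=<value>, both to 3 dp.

eq1: (x + 0.938)² + (y + 31.833)² = 73.7262439578²
eq2: (x + 40.189)² + (y − 49.615)² = 16.8074002674²
eq3: (x − 22.044)² + (y + 36.119)² = 89.1819499378²
eq1−eq3, eq1−eq2 (x²,y² cancel):
  45.964·x − 8.572·y = -1741.560783
  -78.502·x + 162.896·y = 8215.654557
det = 45.964·162.896 − -8.572·-78.502 = 6814.432600
x = (-1741.560783·162.896 − -8.572·8215.654557) / 6814.432600 = -31.296618
y = (45.964·8215.654557 − -1741.560783·-78.502) / 6814.432600 = 35.352663

x=-31.297 y=35.353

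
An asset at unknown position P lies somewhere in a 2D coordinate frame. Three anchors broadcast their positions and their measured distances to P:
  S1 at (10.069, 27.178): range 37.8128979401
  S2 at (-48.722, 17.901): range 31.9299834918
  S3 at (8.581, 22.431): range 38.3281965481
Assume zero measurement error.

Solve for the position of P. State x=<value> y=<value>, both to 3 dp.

eq1: (x − 10.069)² + (y − 27.178)² = 37.8128979401²
eq2: (x + 48.722)² + (y − 17.901)² = 31.9299834918²
eq3: (x − 8.581)² + (y − 22.431)² = 38.3281965481²
eq3−eq1, eq3−eq2 (x²,y² cancel):
  2.976·x + 9.494·y = 302.480523
  -114.606·x − 9.060·y = 2567.022568
det = 2.976·-9.060 − 9.494·-114.606 = 1061.106804
x = (302.480523·-9.060 − 9.494·2567.022568) / 1061.106804 = -25.550478
y = (2.976·2567.022568 − 302.480523·-114.606) / 1061.106804 = 39.869259

x=-25.550 y=39.869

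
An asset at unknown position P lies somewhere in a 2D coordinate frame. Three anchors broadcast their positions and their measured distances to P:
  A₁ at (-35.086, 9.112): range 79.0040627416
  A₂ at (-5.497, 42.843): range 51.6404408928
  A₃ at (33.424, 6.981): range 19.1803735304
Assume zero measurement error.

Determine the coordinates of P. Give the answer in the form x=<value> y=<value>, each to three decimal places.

x=42.529 y=23.863

eq1: (x + 35.086)² + (y − 9.112)² = 79.0040627416²
eq2: (x + 5.497)² + (y − 42.843)² = 51.6404408928²
eq3: (x − 33.424)² + (y − 6.981)² = 19.1803735304²
eq1−eq3, eq1−eq2 (x²,y² cancel):
  137.020·x − 4.262·y = 5725.597398
  59.178·x + 67.462·y = 4126.590512
det = 137.020·67.462 − -4.262·59.178 = 9495.859876
x = (5725.597398·67.462 − -4.262·4126.590512) / 9495.859876 = 42.528827
y = (137.020·4126.590512 − 5725.597398·59.178) / 9495.859876 = 23.862613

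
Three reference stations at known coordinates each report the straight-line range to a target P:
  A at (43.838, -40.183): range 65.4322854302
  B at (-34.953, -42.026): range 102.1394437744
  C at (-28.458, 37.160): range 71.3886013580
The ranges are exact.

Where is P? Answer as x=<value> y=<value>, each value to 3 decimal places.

eq1: (x − 43.838)² + (y + 40.183)² = 65.4322854302²
eq2: (x + 34.953)² + (y + 42.026)² = 102.1394437744²
eq3: (x + 28.458)² + (y − 37.160)² = 71.3886013580²
eq3−eq2, eq3−eq1 (x²,y² cancel):
  -12.990·x − 158.372·y = -4538.960050
  144.592·x − 154.686·y = 2160.668796
det = -12.990·-154.686 − -158.372·144.592 = 24908.695364
x = (-4538.960050·-154.686 − -158.372·2160.668796) / 24908.695364 = 41.925239
y = (-12.990·2160.668796 − -4538.960050·144.592) / 24908.695364 = 25.221322

x=41.925 y=25.221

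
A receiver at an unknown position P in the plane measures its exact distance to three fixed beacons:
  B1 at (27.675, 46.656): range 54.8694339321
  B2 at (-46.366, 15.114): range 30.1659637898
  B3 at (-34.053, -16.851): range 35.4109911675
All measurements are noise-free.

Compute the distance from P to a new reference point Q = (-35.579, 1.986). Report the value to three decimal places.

22.643

eq1: (x − 27.675)² + (y − 46.656)² = 54.8694339321²
eq2: (x + 46.366)² + (y − 15.114)² = 30.1659637898²
eq3: (x + 34.053)² + (y + 16.851)² = 35.4109911675²
eq3−eq1, eq3−eq2 (x²,y² cancel):
  123.456·x + 127.014·y = -257.591534
  -24.626·x + 63.930·y = 1278.628866
det = 123.456·63.930 − 127.014·-24.626 = 11020.388844
x = (-257.591534·63.930 − 127.014·1278.628866) / 11020.388844 = -16.230969
y = (123.456·1278.628866 − -257.591534·-24.626) / 11020.388844 = 13.748240
|P − Q| = √((-16.230969 − -35.579)² + (13.748240 − 1.986)²) = 22.642804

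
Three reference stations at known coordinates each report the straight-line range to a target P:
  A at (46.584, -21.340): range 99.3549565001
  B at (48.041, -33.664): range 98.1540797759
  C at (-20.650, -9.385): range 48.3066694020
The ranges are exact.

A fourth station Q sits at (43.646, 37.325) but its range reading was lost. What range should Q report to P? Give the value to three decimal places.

eq1: (x − 46.584)² + (y + 21.340)² = 99.3549565001²
eq2: (x − 48.041)² + (y + 33.664)² = 98.1540797759²
eq3: (x + 20.650)² + (y + 9.385)² = 48.3066694020²
eq1−eq3, eq1−eq2 (x²,y² cancel):
  -134.468·x + 23.910·y = 5426.909141
  2.914·x − 24.648·y = 1052.921925
det = -134.468·-24.648 − 23.910·2.914 = 3244.693524
x = (5426.909141·-24.648 − 23.910·1052.921925) / 3244.693524 = -48.983924
y = (-134.468·1052.921925 − 5426.909141·2.914) / 3244.693524 = -48.509456
|P − Q| = √((-48.983924 − 43.646)² + (-48.509456 − 37.325)²) = 126.284823

126.285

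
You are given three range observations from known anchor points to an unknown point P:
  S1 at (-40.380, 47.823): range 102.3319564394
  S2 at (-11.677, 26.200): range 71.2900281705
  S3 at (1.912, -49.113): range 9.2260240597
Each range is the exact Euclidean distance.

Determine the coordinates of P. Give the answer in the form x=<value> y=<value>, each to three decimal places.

x=8.118 y=-42.287

eq1: (x + 40.380)² + (y − 47.823)² = 102.3319564394²
eq2: (x + 11.677)² + (y − 26.200)² = 71.2900281705²
eq3: (x − 1.912)² + (y + 49.113)² = 9.2260240597²
eq2−eq3, eq2−eq1 (x²,y² cancel):
  27.178·x − 150.626·y = 6590.098781
  -57.406·x + 43.246·y = -2294.769792
det = 27.178·43.246 − -150.626·-57.406 = -7471.496368
x = (6590.098781·43.246 − -150.626·-2294.769792) / -7471.496368 = 8.118398
y = (27.178·-2294.769792 − 6590.098781·-57.406) / -7471.496368 = -42.286570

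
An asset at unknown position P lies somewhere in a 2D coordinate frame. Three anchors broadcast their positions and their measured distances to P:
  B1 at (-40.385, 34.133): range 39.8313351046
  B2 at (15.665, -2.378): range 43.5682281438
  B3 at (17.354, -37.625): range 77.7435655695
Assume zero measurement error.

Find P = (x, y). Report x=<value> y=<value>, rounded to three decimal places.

x=-0.740 y=37.984

eq1: (x + 40.385)² + (y − 34.133)² = 39.8313351046²
eq2: (x − 15.665)² + (y + 2.378)² = 43.5682281438²
eq3: (x − 17.354)² + (y + 37.625)² = 77.7435655695²
eq3−eq2, eq3−eq1 (x²,y² cancel):
  -3.378·x + 70.494·y = 2680.116652
  -115.478·x + 143.516·y = 5536.734704
det = -3.378·143.516 − 70.494·-115.478 = 7655.709084
x = (2680.116652·143.516 − 70.494·5536.734704) / 7655.709084 = -0.740226
y = (-3.378·5536.734704 − 2680.116652·-115.478) / 7655.709084 = 37.983604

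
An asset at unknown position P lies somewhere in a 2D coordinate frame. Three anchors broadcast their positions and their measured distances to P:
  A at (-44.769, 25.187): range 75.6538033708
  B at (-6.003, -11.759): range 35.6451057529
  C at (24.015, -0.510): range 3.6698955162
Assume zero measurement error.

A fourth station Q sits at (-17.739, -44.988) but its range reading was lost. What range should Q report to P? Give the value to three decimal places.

64.580

eq1: (x + 44.769)² + (y − 25.187)² = 75.6538033708²
eq2: (x + 6.003)² + (y + 11.759)² = 35.6451057529²
eq3: (x − 24.015)² + (y + 0.510)² = 3.6698955162²
eq2−eq3, eq2−eq1 (x²,y² cancel):
  60.036·x + 22.498·y = 1659.775666
  -77.532·x + 73.892·y = -1988.586160
det = 60.036·73.892 − 22.498·-77.532 = 6180.495048
x = (1659.775666·73.892 − 22.498·-1988.586160) / 6180.495048 = 27.082516
y = (60.036·-1988.586160 − 1659.775666·-77.532) / 6180.495048 = 1.504567
|P − Q| = √((27.082516 − -17.739)² + (1.504567 − -44.988)²) = 64.579618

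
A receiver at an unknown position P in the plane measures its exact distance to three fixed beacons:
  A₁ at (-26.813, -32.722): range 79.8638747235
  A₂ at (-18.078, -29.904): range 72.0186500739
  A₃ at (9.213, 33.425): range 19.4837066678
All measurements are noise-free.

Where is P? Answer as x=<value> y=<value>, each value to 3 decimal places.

x=27.251 y=26.060

eq1: (x + 26.813)² + (y + 32.722)² = 79.8638747235²
eq2: (x + 18.078)² + (y + 29.904)² = 72.0186500739²
eq3: (x − 9.213)² + (y − 33.425)² = 19.4837066678²
eq2−eq3, eq2−eq1 (x²,y² cancel):
  54.582·x + 126.658·y = 4788.117827
  -17.470·x − 5.636·y = -622.949574
det = 54.582·-5.636 − 126.658·-17.470 = 1905.091108
x = (4788.117827·-5.636 − 126.658·-622.949574) / 1905.091108 = 27.251041
y = (54.582·-622.949574 − 4788.117827·-17.470) / 1905.091108 = 26.059953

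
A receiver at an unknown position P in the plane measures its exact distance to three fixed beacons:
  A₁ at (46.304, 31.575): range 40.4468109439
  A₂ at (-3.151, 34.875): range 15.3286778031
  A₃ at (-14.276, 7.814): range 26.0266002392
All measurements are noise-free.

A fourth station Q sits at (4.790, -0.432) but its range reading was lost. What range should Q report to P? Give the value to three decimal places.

23.678

eq1: (x − 46.304)² + (y − 31.575)² = 40.4468109439²
eq2: (x + 3.151)² + (y − 34.875)² = 15.3286778031²
eq3: (x + 14.276)² + (y − 7.814)² = 26.0266002392²
eq2−eq1, eq2−eq3 (x²,y² cancel):
  98.910·x − 6.600·y = 513.870463
  -22.250·x − 54.122·y = -1403.747211
det = 98.910·-54.122 − -6.600·-22.250 = -5500.057020
x = (513.870463·-54.122 − -6.600·-1403.747211) / -5500.057020 = 6.741099
y = (98.910·-1403.747211 − 513.870463·-22.250) / -5500.057020 = 23.165400
|P − Q| = √((6.741099 − 4.790)² + (23.165400 − -0.432)²) = 23.677923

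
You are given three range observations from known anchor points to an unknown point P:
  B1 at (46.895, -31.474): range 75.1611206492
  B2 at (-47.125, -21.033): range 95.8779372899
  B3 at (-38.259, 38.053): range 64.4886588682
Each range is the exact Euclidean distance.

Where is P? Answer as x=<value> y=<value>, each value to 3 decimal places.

x=26.172 y=40.774

eq1: (x − 46.895)² + (y + 31.474)² = 75.1611206492²
eq2: (x + 47.125)² + (y + 21.033)² = 95.8779372899²
eq3: (x + 38.259)² + (y − 38.053)² = 64.4886588682²
eq1−eq2, eq1−eq3 (x²,y² cancel):
  -188.040·x + 20.882·y = -4069.985789
  -170.308·x + 139.054·y = 1212.435124
det = -188.040·139.054 − 20.882·-170.308 = -22591.342504
x = (-4069.985789·139.054 − 20.882·1212.435124) / -22591.342504 = 26.172233
y = (-188.040·1212.435124 − -4069.985789·-170.308) / -22591.342504 = 40.773913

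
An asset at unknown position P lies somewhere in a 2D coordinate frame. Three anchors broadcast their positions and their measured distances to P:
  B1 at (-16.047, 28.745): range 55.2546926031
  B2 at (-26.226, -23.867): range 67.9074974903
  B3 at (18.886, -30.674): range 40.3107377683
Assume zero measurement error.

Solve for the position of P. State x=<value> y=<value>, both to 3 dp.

eq1: (x + 16.047)² + (y − 28.745)² = 55.2546926031²
eq2: (x + 26.226)² + (y + 23.867)² = 67.9074974903²
eq3: (x − 18.886)² + (y + 30.674)² = 40.3107377683²
eq1−eq3, eq1−eq2 (x²,y² cancel):
  69.866·x − 118.838·y = 1641.919513
  -20.358·x − 105.224·y = -1384.691630
det = 69.866·-105.224 − -118.838·-20.358 = -9770.883988
x = (1641.919513·-105.224 − -118.838·-1384.691630) / -9770.883988 = 34.523317
y = (69.866·-1384.691630 − 1641.919513·-20.358) / -9770.883988 = 6.480137

x=34.523 y=6.480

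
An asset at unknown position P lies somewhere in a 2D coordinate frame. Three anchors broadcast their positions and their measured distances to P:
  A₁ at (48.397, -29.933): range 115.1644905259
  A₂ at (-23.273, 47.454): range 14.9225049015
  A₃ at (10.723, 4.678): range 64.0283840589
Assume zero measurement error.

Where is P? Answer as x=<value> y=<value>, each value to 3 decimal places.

x=-38.131 y=46.066

eq1: (x − 48.397)² + (y + 29.933)² = 115.1644905259²
eq2: (x + 23.273)² + (y − 47.454)² = 14.9225049015²
eq3: (x − 10.723)² + (y − 4.678)² = 64.0283840589²
eq2−eq3, eq2−eq1 (x²,y² cancel):
  67.992·x − 85.552·y = -6533.601045
  143.340·x − 154.774·y = -12595.439273
det = 67.992·-154.774 − -85.552·143.340 = 1739.629872
x = (-6533.601045·-154.774 − -85.552·-12595.439273) / 1739.629872 = -38.130785
y = (67.992·-12595.439273 − -6533.601045·143.340) / 1739.629872 = 46.065699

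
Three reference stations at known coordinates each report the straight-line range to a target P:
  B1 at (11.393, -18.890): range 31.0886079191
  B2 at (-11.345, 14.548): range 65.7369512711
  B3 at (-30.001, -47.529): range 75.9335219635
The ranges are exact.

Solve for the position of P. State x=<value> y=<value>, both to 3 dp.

x=42.104 y=-23.722

eq1: (x − 11.393)² + (y + 18.890)² = 31.0886079191²
eq2: (x + 11.345)² + (y − 14.548)² = 65.7369512711²
eq3: (x + 30.001)² + (y + 47.529)² = 75.9335219635²
eq3−eq2, eq3−eq1 (x²,y² cancel):
  37.312·x + 124.154·y = -1374.159518
  82.788·x + 57.278·y = 2126.964922
det = 37.312·57.278 − 124.154·82.788 = -8141.304616
x = (-1374.159518·57.278 − 124.154·2126.964922) / -8141.304616 = 42.103855
y = (37.312·2126.964922 − -1374.159518·82.788) / -8141.304616 = -23.721657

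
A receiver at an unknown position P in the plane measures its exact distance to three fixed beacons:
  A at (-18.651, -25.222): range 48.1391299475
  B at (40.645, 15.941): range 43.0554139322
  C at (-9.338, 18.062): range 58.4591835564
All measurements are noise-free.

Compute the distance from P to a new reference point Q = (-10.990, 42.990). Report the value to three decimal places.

eq1: (x + 18.651)² + (y + 25.222)² = 48.1391299475²
eq2: (x − 40.645)² + (y − 15.941)² = 43.0554139322²
eq3: (x + 9.338)² + (y − 18.062)² = 58.4591835564²
eq2−eq1, eq2−eq3 (x²,y² cancel):
  -118.592·x − 82.326·y = -1385.729584
  -99.966·x + 4.242·y = -3056.404891
det = -118.592·4.242 − -82.326·-99.966 = -8732.868180
x = (-1385.729584·4.242 − -82.326·-3056.404891) / -8732.868180 = 29.486287
y = (-118.592·-3056.404891 − -1385.729584·-99.966) / -8732.868180 = -25.643273
|P − Q| = √((29.486287 − -10.990)² + (-25.643273 − 42.990)²) = 79.679709

79.680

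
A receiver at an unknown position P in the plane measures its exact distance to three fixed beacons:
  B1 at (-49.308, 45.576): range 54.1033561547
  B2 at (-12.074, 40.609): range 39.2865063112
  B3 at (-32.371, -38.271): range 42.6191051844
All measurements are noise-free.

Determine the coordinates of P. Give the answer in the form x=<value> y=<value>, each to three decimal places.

x=-17.629 y=1.717

eq1: (x + 49.308)² + (y − 45.576)² = 54.1033561547²
eq2: (x + 12.074)² + (y − 40.609)² = 39.2865063112²
eq3: (x + 32.371)² + (y + 38.271)² = 42.6191051844²
eq1−eq3, eq1−eq2 (x²,y² cancel):
  33.874·x − 167.694·y = -885.114538
  74.468·x − 9.934·y = -1329.834714
det = 33.874·-9.934 − -167.694·74.468 = 12151.332476
x = (-885.114538·-9.934 − -167.694·-1329.834714) / 12151.332476 = -17.628731
y = (33.874·-1329.834714 − -885.114538·74.468) / 12151.332476 = 1.717169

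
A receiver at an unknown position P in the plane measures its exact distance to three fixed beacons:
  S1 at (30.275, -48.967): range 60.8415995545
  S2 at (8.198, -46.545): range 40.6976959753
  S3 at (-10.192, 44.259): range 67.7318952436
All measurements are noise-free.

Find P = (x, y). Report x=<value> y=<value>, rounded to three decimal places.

eq1: (x − 30.275)² + (y + 48.967)² = 60.8415995545²
eq2: (x − 8.198)² + (y + 46.545)² = 40.6976959753²
eq3: (x + 10.192)² + (y − 44.259)² = 67.7318952436²
eq1−eq2, eq1−eq3 (x²,y² cancel):
  -44.154·x + 4.844·y = 964.699294
  -80.934·x + 186.452·y = -2137.516166
det = -44.154·186.452 − 4.844·-80.934 = -7840.557312
x = (964.699294·186.452 − 4.844·-2137.516166) / -7840.557312 = -24.261571
y = (-44.154·-2137.516166 − 964.699294·-80.934) / -7840.557312 = -21.995485

x=-24.262 y=-21.995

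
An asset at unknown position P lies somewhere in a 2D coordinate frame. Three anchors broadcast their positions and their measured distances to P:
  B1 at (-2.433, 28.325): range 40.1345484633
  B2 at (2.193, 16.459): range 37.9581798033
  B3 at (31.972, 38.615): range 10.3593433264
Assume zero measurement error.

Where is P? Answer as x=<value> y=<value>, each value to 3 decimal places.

eq1: (x + 2.433)² + (y − 28.325)² = 40.1345484633²
eq2: (x − 2.193)² + (y − 16.459)² = 37.9581798033²
eq3: (x − 31.972)² + (y − 38.615)² = 10.3593433264²
eq1−eq2, eq1−eq3 (x²,y² cancel):
  9.252·x − 23.732·y = -362.558618
  68.810·x + 20.580·y = 3208.567881
det = 9.252·20.580 − -23.732·68.810 = 1823.405080
x = (-362.558618·20.580 − -23.732·3208.567881) / 1823.405080 = 37.668139
y = (9.252·3208.567881 − -362.558618·68.810) / 1823.405080 = 29.962255

x=37.668 y=29.962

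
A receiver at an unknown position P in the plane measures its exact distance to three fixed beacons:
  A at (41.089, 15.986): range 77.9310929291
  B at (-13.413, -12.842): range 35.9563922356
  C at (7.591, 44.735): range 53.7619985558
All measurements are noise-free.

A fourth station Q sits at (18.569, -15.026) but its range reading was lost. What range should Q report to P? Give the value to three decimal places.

62.748

eq1: (x − 41.089)² + (y − 15.986)² = 77.9310929291²
eq2: (x + 13.413)² + (y + 12.842)² = 35.9563922356²
eq3: (x − 7.591)² + (y − 44.735)² = 53.7619985558²
eq2−eq3, eq2−eq1 (x²,y² cancel):
  42.008·x + 115.154·y = 116.527627
  109.004·x + 57.656·y = -3181.360519
det = 42.008·57.656 − 115.154·109.004 = -10130.233368
x = (116.527627·57.656 − 115.154·-3181.360519) / -10130.233368 = -36.826882
y = (42.008·-3181.360519 − 116.527627·109.004) / -10130.233368 = 14.446318
|P − Q| = √((-36.826882 − 18.569)² + (14.446318 − -15.026)²) = 62.748077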